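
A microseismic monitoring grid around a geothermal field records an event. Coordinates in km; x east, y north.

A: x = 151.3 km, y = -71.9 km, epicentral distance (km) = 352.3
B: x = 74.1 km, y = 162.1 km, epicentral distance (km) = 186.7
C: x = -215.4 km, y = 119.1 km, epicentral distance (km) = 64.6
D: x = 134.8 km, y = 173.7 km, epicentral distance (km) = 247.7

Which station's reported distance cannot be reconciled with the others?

Solve using three stations at a time. Using A, B, D (subtract circle equations pairwise → linear system) gives (x, y) ≈ (-112.6, 161.5).
Distances from that point to each station vs reported:
  A: calculated 352.3 vs reported 352.3 → residual 0.0 km
  B: calculated 186.7 vs reported 186.7 → residual 0.0 km
  C: calculated 111.2 vs reported 64.6 → residual 46.6 km
  D: calculated 247.7 vs reported 247.7 → residual 0.0 km
A, B, D are mutually consistent (residuals ≈ 0); C is off by 46.6 km.

C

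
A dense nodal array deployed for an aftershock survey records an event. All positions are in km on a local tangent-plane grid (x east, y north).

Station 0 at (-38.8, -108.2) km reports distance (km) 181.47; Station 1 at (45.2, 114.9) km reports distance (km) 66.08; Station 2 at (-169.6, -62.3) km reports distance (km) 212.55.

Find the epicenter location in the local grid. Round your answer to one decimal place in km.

(-3.0, 69.7)

Circle about each station: (x + 38.8)² + (y + 108.2)² = 181.47²; (x − 45.2)² + (y − 114.9)² = 66.08²; (x + 169.6)² + (y + 62.3)² = 212.55².
Subtracting the Station 0 equation from the Station 1 and Station 2 equations removes the quadratic terms:
168.0 x + 446.2 y = 30597.16
-261.6 x + 91.8 y = 7186.63
Solving the 2×2 system: x ≈ -3.0, y ≈ 69.7 km.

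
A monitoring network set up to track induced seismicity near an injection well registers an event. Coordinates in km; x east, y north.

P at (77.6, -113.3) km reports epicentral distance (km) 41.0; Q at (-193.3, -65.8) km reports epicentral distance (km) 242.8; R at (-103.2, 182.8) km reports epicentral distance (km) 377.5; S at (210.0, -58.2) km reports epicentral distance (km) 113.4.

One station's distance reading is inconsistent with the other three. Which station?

Q

Solve using three stations at a time. Using P, R, S (subtract circle equations pairwise → linear system) gives (x, y) ≈ (117.3, -123.6).
Distances from that point to each station vs reported:
  P: calculated 41.0 vs reported 41.0 → residual 0.0 km
  Q: calculated 316.0 vs reported 242.8 → residual 73.2 km
  R: calculated 377.5 vs reported 377.5 → residual 0.0 km
  S: calculated 113.4 vs reported 113.4 → residual 0.0 km
P, R, S are mutually consistent (residuals ≈ 0); Q is off by 73.2 km.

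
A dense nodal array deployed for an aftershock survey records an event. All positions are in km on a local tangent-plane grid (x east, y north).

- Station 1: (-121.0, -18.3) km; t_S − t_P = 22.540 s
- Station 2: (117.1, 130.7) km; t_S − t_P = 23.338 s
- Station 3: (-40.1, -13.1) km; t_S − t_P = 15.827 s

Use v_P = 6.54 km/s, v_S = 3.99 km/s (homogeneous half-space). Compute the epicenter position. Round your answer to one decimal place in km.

Distance from S−P lag: d = Δt · v_P v_S / (v_P − v_S) = Δt · (6.54·3.99)/(6.54−3.99) ≈ 10.2332·Δt.
So d_Station 1 = 230.66, d_Station 2 = 238.82, d_Station 3 = 161.96 km.
Circle about each station: (x + 121.0)² + (y + 18.3)² = 230.66²; (x − 117.1)² + (y − 130.7)² = 238.82²; (x + 40.1)² + (y + 13.1)² = 161.96².
Subtracting the Station 1 equation from the Station 2 and Station 3 equations removes the quadratic terms:
476.2 x + 298.0 y = 11988.05
161.8 x + 10.4 y = 13776.72
Solving the 2×2 system: x ≈ 92.0, y ≈ -106.8 km.
Check against Station 1 (with the unrounded x, y): √((x + 121.0)²+(y + 18.3)²) = 230.67 ≈ 230.66 km. ✓

(92.0, -106.8)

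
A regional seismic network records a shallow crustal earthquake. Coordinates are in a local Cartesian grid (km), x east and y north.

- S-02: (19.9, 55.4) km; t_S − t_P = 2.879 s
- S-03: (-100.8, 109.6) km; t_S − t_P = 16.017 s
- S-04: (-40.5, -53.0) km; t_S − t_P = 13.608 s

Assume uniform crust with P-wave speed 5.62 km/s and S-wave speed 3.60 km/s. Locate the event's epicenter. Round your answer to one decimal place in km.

(48.3, 50.4)

Distance from S−P lag: d = Δt · v_P v_S / (v_P − v_S) = Δt · (5.62·3.60)/(5.62−3.60) ≈ 10.0158·Δt.
So d_S-02 = 28.84, d_S-03 = 160.42, d_S-04 = 136.30 km.
Circle about each station: (x − 19.9)² + (y − 55.4)² = 28.84²; (x + 100.8)² + (y − 109.6)² = 160.42²; (x + 40.5)² + (y + 53.0)² = 136.30².
Subtracting pairs of circle equations eliminates x²+y² and gives linear equations (the radical axes):
-241.4 x + 108.4 y = -6195.20
-120.8 x − 216.8 y = -16761.86
Solving the 2×2 system: x ≈ 48.3, y ≈ 50.4 km.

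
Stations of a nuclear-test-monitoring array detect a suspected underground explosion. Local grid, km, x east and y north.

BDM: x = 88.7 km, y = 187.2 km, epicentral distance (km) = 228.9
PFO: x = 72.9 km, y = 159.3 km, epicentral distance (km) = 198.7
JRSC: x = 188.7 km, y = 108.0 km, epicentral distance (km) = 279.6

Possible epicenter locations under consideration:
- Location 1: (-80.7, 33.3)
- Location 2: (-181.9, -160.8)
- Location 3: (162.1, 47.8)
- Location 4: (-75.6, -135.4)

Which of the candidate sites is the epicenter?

For each candidate, compare |candidate − station| to the reported distance:
Location 1: residuals BDM 0.0, PFO 0.0, JRSC 0.0 → max 0.0 km
Location 2: residuals BDM 211.9, PFO 210.4, JRSC 178.2 → max 211.9 km
Location 3: residuals BDM 71.4, PFO 55.9, JRSC 213.8 → max 213.8 km
Location 4: residuals BDM 133.1, PFO 131.3, JRSC 79.7 → max 133.1 km
Only Location 1 has all residuals ≈ 0.

Location 1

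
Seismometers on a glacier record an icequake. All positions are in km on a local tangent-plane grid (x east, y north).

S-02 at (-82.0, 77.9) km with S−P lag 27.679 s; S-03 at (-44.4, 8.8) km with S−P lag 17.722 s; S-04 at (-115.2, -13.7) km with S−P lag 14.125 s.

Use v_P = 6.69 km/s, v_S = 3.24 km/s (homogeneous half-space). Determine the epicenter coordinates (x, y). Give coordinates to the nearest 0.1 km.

Distance from S−P lag: d = Δt · v_P v_S / (v_P − v_S) = Δt · (6.69·3.24)/(6.69−3.24) ≈ 6.2828·Δt.
So d_S-02 = 173.90, d_S-03 = 111.34, d_S-04 = 88.74 km.
Circle about each station: (x + 82.0)² + (y − 77.9)² = 173.90²; (x + 44.4)² + (y − 8.8)² = 111.34²; (x + 115.2)² + (y + 13.7)² = 88.74².
Subtracting pairs of circle equations eliminates x²+y² and gives linear equations (the radical axes):
75.2 x − 138.2 y = 7101.00
-66.4 x − 183.2 y = 23032.74
Solving the 2×2 system: x ≈ -82.0, y ≈ -96.0 km.
Check against S-02 (with the unrounded x, y): √((x + 82.0)²+(y − 77.9)²) = 173.90 ≈ 173.90 km. ✓

x ≈ -82.0 km, y ≈ -96.0 km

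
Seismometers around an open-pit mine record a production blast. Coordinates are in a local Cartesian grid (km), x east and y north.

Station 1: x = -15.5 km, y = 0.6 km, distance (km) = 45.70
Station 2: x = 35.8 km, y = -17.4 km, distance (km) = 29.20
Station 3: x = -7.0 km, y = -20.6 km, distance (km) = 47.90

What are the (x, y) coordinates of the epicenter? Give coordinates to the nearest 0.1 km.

Circle about each station: (x + 15.5)² + (y − 0.6)² = 45.70²; (x − 35.8)² + (y + 17.4)² = 29.20²; (x + 7.0)² + (y + 20.6)² = 47.90².
Subtracting pairs of circle equations eliminates x²+y² and gives linear equations (the radical axes):
102.6 x − 36.0 y = 2579.64
17.0 x − 42.4 y = 26.83
Solving the 2×2 system: x ≈ 29.0, y ≈ 11.0 km.
Check against Station 1 (with the unrounded x, y): √((x + 15.5)²+(y − 0.6)²) = 45.70 ≈ 45.70 km. ✓

29.0 km east, 11.0 km north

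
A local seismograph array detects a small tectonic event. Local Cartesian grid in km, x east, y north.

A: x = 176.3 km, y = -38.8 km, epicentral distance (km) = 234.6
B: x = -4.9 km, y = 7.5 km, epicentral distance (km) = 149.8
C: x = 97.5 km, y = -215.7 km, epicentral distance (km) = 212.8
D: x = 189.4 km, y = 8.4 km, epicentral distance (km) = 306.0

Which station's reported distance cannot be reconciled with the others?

Solve using three stations at a time. Using B, C, D (subtract circle equations pairwise → linear system) gives (x, y) ≈ (-90.4, -115.6).
Distances from that point to each station vs reported:
  A: calculated 277.5 vs reported 234.6 → residual 42.9 km
  B: calculated 149.9 vs reported 149.8 → residual 0.1 km
  C: calculated 212.9 vs reported 212.8 → residual 0.1 km
  D: calculated 306.1 vs reported 306.0 → residual 0.1 km
B, C, D are mutually consistent (residuals ≈ 0); A is off by 42.9 km.

A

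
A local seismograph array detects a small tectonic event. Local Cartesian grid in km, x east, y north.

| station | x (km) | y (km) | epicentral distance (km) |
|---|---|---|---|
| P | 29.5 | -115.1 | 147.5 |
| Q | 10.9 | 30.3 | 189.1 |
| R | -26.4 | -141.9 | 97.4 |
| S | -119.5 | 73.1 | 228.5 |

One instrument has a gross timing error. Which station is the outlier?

S

Solve using three stations at a time. Using P, Q, R (subtract circle equations pairwise → linear system) gives (x, y) ≈ (-117.9, -108.2).
Distances from that point to each station vs reported:
  P: calculated 147.6 vs reported 147.5 → residual 0.1 km
  Q: calculated 189.2 vs reported 189.1 → residual 0.1 km
  R: calculated 97.5 vs reported 97.4 → residual 0.1 km
  S: calculated 181.3 vs reported 228.5 → residual 47.2 km
P, Q, R are mutually consistent (residuals ≈ 0); S is off by 47.2 km.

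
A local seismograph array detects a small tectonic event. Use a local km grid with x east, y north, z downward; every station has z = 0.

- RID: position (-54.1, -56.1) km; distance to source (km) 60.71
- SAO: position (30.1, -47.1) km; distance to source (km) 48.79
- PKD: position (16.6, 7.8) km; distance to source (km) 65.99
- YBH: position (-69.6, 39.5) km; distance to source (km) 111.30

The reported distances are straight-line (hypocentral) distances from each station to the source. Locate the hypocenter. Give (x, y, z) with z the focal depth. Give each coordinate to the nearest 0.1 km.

x ≈ -5.0 km, y ≈ -44.6 km, depth ≈ 33.8 km

Each station gives a sphere (x−x_i)² + (y−y_i)² + z² = d_i² (stations at z=0).
Subtracting the RID sphere from SAO and PKD: z² cancels, leaving linear equations in x and y:
168.4 x + 18.0 y = -1644.36
141.4 x + 127.8 y = -6406.60
Solving: x ≈ -4.997, y ≈ -44.601 km (keep extra digits for the depth step; rounded: -5.0, -44.6).
Then from the RID sphere: z² = 60.71² − (x + 54.1)² − (y + 56.1)² with x = -4.997, y = -44.601, so z ≈ 33.799 ≈ 33.8 km.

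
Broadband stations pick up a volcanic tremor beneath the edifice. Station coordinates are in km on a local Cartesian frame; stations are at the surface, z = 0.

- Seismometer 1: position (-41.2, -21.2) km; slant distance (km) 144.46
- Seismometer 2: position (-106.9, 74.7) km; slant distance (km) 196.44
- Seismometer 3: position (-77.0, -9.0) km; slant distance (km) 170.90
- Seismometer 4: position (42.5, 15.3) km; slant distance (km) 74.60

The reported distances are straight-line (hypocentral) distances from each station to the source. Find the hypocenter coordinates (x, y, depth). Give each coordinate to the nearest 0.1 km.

(74.9, 36.4, 63.8)

Each station gives a sphere (x−x_i)² + (y−y_i)² + z² = d_i² (stations at z=0).
Subtracting the Seismometer 1 sphere from Seismometer 2 and Seismometer 3: z² cancels, leaving linear equations in x and y:
-131.4 x + 191.8 y = -2859.16
-71.6 x + 24.4 y = -4475.00
Solving: x ≈ 74.909, y ≈ 36.412 km (keep extra digits for the depth step; rounded: 74.9, 36.4).
Then from the Seismometer 1 sphere: z² = 144.46² − (x + 41.2)² − (y + 21.2)² with x = 74.909, y = 36.412, so z ≈ 63.783 ≈ 63.8 km.
Check against Seismometer 4 (with the unrounded solution): distance 74.59 ≈ 74.60 km. ✓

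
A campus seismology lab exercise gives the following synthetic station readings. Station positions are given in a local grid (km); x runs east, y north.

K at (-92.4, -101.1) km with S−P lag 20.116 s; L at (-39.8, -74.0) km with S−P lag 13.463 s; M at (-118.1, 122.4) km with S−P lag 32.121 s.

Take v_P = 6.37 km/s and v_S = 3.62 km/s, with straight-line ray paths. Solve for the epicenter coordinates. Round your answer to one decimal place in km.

Distance from S−P lag: d = Δt · v_P v_S / (v_P − v_S) = Δt · (6.37·3.62)/(6.37−3.62) ≈ 8.3852·Δt.
So d_K = 168.68, d_L = 112.89, d_M = 269.34 km.
Circle about each station: (x + 92.4)² + (y + 101.1)² = 168.68²; (x + 39.8)² + (y + 74.0)² = 112.89²; (x + 118.1)² + (y − 122.4)² = 269.34².
Subtracting the K equation from the L and M equations removes the quadratic terms:
105.2 x + 54.2 y = 4009.86
-51.4 x + 447.0 y = -33920.69
Solving the 2×2 system: x ≈ 72.9, y ≈ -67.5 km.

(72.9, -67.5)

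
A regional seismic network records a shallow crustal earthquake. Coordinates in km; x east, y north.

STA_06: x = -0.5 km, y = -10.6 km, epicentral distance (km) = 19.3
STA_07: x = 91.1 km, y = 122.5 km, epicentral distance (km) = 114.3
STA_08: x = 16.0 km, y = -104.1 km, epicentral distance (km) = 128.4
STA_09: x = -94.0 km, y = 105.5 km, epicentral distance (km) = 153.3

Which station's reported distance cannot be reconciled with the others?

STA_06

Solve using three stations at a time. Using STA_07, STA_08, STA_09 (subtract circle equations pairwise → linear system) gives (x, y) ≈ (35.1, 22.9).
Distances from that point to each station vs reported:
  STA_06: calculated 48.9 vs reported 19.3 → residual 29.6 km
  STA_07: calculated 114.3 vs reported 114.3 → residual 0.0 km
  STA_08: calculated 128.4 vs reported 128.4 → residual 0.0 km
  STA_09: calculated 153.3 vs reported 153.3 → residual 0.0 km
STA_07, STA_08, STA_09 are mutually consistent (residuals ≈ 0); STA_06 is off by 29.6 km.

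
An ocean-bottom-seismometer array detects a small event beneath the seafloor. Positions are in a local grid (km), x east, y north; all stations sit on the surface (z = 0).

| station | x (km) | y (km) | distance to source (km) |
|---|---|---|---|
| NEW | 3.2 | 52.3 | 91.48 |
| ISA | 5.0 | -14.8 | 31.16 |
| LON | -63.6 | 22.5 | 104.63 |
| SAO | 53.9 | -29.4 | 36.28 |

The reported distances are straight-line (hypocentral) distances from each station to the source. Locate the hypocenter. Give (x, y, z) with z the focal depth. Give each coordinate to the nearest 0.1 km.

x ≈ 21.8 km, y ≈ -35.9 km, depth ≈ 15.6 km

Each station gives a sphere (x−x_i)² + (y−y_i)² + z² = d_i² (stations at z=0).
Subtracting the NEW sphere from ISA and LON: z² cancels, leaving linear equations in x and y:
3.6 x − 134.2 y = 4896.15
-133.6 x − 59.6 y = -773.17
Solving: x ≈ 21.802, y ≈ -35.899 km (keep extra digits for the depth step; rounded: 21.8, -35.9).
Then from the NEW sphere: z² = 91.48² − (x − 3.2)² − (y − 52.3)² with x = 21.802, y = -35.899, so z ≈ 15.604 ≈ 15.6 km.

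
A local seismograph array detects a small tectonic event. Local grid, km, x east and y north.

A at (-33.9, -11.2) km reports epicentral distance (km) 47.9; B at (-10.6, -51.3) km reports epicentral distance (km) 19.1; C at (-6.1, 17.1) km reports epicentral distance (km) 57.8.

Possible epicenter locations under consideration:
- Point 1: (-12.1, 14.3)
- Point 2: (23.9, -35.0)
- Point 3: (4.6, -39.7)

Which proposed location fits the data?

Point 3

For each candidate, compare |candidate − station| to the reported distance:
Point 1: residuals A 14.4, B 46.5, C 51.2 → max 51.2 km
Point 2: residuals A 14.6, B 19.1, C 2.3 → max 19.1 km
Point 3: residuals A 0.0, B 0.0, C 0.0 → max 0.0 km
Only Point 3 has all residuals ≈ 0.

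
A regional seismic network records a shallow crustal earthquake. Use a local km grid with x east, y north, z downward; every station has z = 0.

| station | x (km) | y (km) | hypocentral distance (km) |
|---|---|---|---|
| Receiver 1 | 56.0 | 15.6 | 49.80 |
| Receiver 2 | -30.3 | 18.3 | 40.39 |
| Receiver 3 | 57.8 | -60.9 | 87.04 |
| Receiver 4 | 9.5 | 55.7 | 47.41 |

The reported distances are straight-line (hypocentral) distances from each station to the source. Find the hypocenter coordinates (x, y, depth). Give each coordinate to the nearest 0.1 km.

Each station gives a sphere (x−x_i)² + (y−y_i)² + z² = d_i² (stations at z=0).
Subtracting the Receiver 1 sphere from Receiver 2 and Receiver 3: z² cancels, leaving linear equations in x and y:
-172.6 x + 5.4 y = -1277.69
3.6 x − 153.0 y = -1425.63
Solving: x ≈ 7.700, y ≈ 9.499 km (keep extra digits for the depth step; rounded: 7.7, 9.5).
Then from the Receiver 1 sphere: z² = 49.80² − (x − 56.0)² − (y − 15.6)² with x = 7.700, y = 9.499, so z ≈ 10.485 ≈ 10.5 km.

x ≈ 7.7 km, y ≈ 9.5 km, depth ≈ 10.5 km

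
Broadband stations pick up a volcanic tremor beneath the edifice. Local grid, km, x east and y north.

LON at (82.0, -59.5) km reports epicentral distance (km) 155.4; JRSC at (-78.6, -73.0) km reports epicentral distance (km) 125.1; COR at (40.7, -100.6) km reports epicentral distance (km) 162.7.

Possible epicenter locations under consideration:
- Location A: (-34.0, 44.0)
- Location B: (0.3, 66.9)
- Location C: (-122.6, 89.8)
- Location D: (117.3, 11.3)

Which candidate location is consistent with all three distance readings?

Location A

For each candidate, compare |candidate − station| to the reported distance:
Location A: residuals LON 0.1, JRSC 0.1, COR 0.1 → max 0.1 km
Location B: residuals LON 4.9, JRSC 35.5, COR 9.6 → max 35.5 km
Location C: residuals LON 97.9, JRSC 43.5, COR 88.1 → max 97.9 km
Location D: residuals LON 76.3, JRSC 88.2, COR 27.1 → max 88.2 km
Only Location A has all residuals ≈ 0.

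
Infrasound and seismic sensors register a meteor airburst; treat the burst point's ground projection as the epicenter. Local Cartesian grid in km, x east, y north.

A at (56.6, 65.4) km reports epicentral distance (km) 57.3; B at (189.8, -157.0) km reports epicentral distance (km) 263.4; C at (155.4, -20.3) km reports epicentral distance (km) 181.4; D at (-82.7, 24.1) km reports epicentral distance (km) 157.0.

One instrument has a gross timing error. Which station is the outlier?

B

Solve using three stations at a time. Using A, C, D (subtract circle equations pairwise → linear system) gives (x, y) ≈ (41.1, 120.6).
Distances from that point to each station vs reported:
  A: calculated 57.3 vs reported 57.3 → residual 0.0 km
  B: calculated 314.9 vs reported 263.4 → residual 51.5 km
  C: calculated 181.4 vs reported 181.4 → residual 0.0 km
  D: calculated 157.0 vs reported 157.0 → residual 0.0 km
A, C, D are mutually consistent (residuals ≈ 0); B is off by 51.5 km.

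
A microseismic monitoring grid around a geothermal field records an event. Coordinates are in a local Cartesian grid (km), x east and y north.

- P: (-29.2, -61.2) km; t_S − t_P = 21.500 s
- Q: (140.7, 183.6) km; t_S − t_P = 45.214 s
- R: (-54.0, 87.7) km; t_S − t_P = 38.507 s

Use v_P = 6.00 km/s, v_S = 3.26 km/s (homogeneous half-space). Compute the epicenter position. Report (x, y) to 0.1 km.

Distance from S−P lag: d = Δt · v_P v_S / (v_P − v_S) = Δt · (6.00·3.26)/(6.00−3.26) ≈ 7.1387·Δt.
So d_P = 153.48, d_Q = 322.77, d_R = 274.89 km.
Circle about each station: (x + 29.2)² + (y + 61.2)² = 153.48²; (x − 140.7)² + (y − 183.6)² = 322.77²; (x + 54.0)² + (y − 87.7)² = 274.89².
Subtracting the P equation from the Q and R equations removes the quadratic terms:
339.8 x + 489.6 y = -31716.99
-49.6 x + 297.8 y = -45999.19
Solving the 2×2 system: x ≈ 104.2, y ≈ -137.1 km.

x ≈ 104.2 km, y ≈ -137.1 km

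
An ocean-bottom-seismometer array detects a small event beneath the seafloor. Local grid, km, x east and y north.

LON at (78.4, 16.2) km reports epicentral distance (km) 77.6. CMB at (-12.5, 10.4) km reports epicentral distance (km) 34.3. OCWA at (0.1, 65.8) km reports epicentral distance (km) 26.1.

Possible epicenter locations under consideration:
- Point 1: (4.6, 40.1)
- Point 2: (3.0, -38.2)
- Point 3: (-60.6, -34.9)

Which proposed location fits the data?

For each candidate, compare |candidate − station| to the reported distance:
Point 1: residuals LON 0.0, CMB 0.0, OCWA 0.0 → max 0.0 km
Point 2: residuals LON 15.4, CMB 16.7, OCWA 77.9 → max 77.9 km
Point 3: residuals LON 70.5, CMB 31.8, OCWA 91.5 → max 91.5 km
Only Point 1 has all residuals ≈ 0.

Point 1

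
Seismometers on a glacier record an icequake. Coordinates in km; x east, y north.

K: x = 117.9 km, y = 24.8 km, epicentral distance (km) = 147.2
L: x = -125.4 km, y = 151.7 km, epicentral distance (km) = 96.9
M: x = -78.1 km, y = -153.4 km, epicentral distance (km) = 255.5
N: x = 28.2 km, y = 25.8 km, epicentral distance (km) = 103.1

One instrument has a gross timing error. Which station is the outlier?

Solve using three stations at a time. Using L, M, N (subtract circle equations pairwise → linear system) gives (x, y) ≈ (-43.6, 99.8).
Distances from that point to each station vs reported:
  K: calculated 178.1 vs reported 147.2 → residual 30.9 km
  L: calculated 96.9 vs reported 96.9 → residual 0.0 km
  M: calculated 255.5 vs reported 255.5 → residual 0.0 km
  N: calculated 103.1 vs reported 103.1 → residual 0.0 km
L, M, N are mutually consistent (residuals ≈ 0); K is off by 30.9 km.

K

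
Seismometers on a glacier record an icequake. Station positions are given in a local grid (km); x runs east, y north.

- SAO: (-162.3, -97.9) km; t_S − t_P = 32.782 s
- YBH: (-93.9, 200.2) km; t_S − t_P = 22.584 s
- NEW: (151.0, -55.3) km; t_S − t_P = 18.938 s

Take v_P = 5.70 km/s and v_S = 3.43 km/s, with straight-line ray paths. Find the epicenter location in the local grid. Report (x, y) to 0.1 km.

Distance from S−P lag: d = Δt · v_P v_S / (v_P − v_S) = Δt · (5.70·3.43)/(5.70−3.43) ≈ 8.6128·Δt.
So d_SAO = 282.34, d_YBH = 194.51, d_NEW = 163.11 km.
Circle about each station: (x + 162.3)² + (y + 97.9)² = 282.34²; (x + 93.9)² + (y − 200.2)² = 194.51²; (x − 151.0)² + (y + 55.3)² = 163.11².
Subtracting pairs of circle equations eliminates x²+y² and gives linear equations (the radical axes):
136.8 x + 596.2 y = 54853.29
626.6 x + 85.2 y = 43044.39
Solving the 2×2 system: x ≈ 58.0, y ≈ 78.7 km.

x ≈ 58.0 km, y ≈ 78.7 km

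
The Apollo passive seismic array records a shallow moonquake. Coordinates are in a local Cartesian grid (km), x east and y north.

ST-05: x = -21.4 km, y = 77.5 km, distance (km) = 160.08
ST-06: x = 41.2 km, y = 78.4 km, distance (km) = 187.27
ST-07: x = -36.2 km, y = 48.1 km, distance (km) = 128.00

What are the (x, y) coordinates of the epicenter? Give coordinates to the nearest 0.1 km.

Circle about each station: (x + 21.4)² + (y − 77.5)² = 160.08²; (x − 41.2)² + (y − 78.4)² = 187.27²; (x + 36.2)² + (y − 48.1)² = 128.00².
Subtracting pairs of circle equations eliminates x²+y² and gives linear equations (the radical axes):
125.2 x + 1.8 y = -8064.66
-29.6 x − 58.8 y = 6401.45
Solving the 2×2 system: x ≈ -63.3, y ≈ -77.0 km.

x ≈ -63.3 km, y ≈ -77.0 km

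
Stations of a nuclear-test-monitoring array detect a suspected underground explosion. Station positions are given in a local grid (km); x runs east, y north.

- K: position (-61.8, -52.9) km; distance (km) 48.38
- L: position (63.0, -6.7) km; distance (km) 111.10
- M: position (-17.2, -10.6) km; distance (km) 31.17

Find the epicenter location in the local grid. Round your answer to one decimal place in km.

Circle about each station: (x + 61.8)² + (y + 52.9)² = 48.38²; (x − 63.0)² + (y + 6.7)² = 111.10²; (x + 17.2)² + (y + 10.6)² = 31.17².
Subtracting pairs of circle equations eliminates x²+y² and gives linear equations (the radical axes):
249.6 x + 92.4 y = -12606.35
89.2 x + 84.6 y = -4840.39
Solving the 2×2 system: x ≈ -48.1, y ≈ -6.5 km.
Check against K (with the unrounded x, y): √((x + 61.8)²+(y + 52.9)²) = 48.38 ≈ 48.38 km. ✓

x ≈ -48.1 km, y ≈ -6.5 km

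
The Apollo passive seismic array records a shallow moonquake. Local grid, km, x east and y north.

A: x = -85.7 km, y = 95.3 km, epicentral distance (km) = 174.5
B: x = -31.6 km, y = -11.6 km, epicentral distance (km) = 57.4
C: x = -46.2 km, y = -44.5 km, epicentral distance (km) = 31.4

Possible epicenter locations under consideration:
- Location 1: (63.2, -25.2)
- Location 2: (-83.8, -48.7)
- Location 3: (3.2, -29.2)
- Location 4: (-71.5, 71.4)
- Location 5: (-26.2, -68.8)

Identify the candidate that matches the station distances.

For each candidate, compare |candidate − station| to the reported distance:
Location 1: residuals A 17.1, B 38.4, C 79.7 → max 79.7 km
Location 2: residuals A 30.5, B 6.6, C 6.4 → max 30.5 km
Location 3: residuals A 21.5, B 18.4, C 20.3 → max 21.5 km
Location 4: residuals A 146.7, B 34.7, C 87.2 → max 146.7 km
Location 5: residuals A 0.1, B 0.1, C 0.1 → max 0.1 km
Only Location 5 has all residuals ≈ 0.

Location 5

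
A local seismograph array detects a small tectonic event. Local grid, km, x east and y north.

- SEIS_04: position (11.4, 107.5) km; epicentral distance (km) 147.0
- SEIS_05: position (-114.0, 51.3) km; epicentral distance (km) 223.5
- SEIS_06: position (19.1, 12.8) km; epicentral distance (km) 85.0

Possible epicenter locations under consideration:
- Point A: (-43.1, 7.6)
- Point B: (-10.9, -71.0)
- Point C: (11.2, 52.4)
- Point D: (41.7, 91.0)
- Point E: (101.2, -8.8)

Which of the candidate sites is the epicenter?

For each candidate, compare |candidate − station| to the reported distance:
Point A: residuals SEIS_04 33.2, SEIS_05 140.2, SEIS_06 22.6 → max 140.2 km
Point B: residuals SEIS_04 32.9, SEIS_05 63.5, SEIS_06 4.0 → max 63.5 km
Point C: residuals SEIS_04 91.9, SEIS_05 98.3, SEIS_06 44.6 → max 98.3 km
Point D: residuals SEIS_04 112.5, SEIS_05 62.8, SEIS_06 3.6 → max 112.5 km
Point E: residuals SEIS_04 0.1, SEIS_05 0.1, SEIS_06 0.1 → max 0.1 km
Only Point E has all residuals ≈ 0.

Point E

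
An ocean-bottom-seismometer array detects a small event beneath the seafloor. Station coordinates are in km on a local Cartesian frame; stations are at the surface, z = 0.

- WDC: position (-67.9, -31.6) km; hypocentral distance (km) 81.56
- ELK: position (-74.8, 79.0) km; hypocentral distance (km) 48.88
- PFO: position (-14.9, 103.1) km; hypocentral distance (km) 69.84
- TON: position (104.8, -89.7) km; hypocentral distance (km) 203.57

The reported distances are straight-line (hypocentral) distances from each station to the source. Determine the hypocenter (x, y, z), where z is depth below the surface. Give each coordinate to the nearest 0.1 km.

Each station gives a sphere (x−x_i)² + (y−y_i)² + z² = d_i² (stations at z=0).
Subtracting the WDC sphere from ELK and PFO: z² cancels, leaving linear equations in x and y:
-13.8 x + 221.2 y = 10489.85
106.0 x + 269.4 y = 7017.06
Solving: x ≈ -46.891, y ≈ 44.497 km (keep extra digits for the depth step; rounded: -46.9, 44.5).
Then from the WDC sphere: z² = 81.56² − (x + 67.9)² − (y + 31.6)² with x = -46.891, y = 44.497, so z ≈ 20.492 ≈ 20.5 km.

(-46.9, 44.5, 20.5)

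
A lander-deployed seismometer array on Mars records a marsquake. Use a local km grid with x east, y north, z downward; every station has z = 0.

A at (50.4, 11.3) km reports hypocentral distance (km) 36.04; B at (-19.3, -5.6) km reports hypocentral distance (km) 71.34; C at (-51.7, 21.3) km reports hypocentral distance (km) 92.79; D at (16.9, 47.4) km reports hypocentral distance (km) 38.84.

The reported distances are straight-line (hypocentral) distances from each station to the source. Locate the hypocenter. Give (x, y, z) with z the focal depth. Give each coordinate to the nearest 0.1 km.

Each station gives a sphere (x−x_i)² + (y−y_i)² + z² = d_i² (stations at z=0).
Subtracting the A sphere from B and C: z² cancels, leaving linear equations in x and y:
-139.4 x − 33.8 y = -6054.51
-204.2 x + 20.0 y = -6852.37
Solving: x ≈ 36.399, y ≈ 29.011 km (keep extra digits for the depth step; rounded: 36.4, 29.0).
Then from the A sphere: z² = 36.04² − (x − 50.4)² − (y − 11.3)² with x = 36.399, y = 29.011, so z ≈ 28.092 ≈ 28.1 km.
Check against D (with the unrounded solution): distance 38.83 ≈ 38.84 km. ✓

(36.4, 29.0, 28.1)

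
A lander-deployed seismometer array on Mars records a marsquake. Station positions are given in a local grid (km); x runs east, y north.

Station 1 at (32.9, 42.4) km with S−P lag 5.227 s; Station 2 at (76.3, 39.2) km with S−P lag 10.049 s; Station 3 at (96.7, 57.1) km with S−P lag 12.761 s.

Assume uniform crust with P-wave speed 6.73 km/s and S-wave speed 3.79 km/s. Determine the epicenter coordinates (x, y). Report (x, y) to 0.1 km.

Distance from S−P lag: d = Δt · v_P v_S / (v_P − v_S) = Δt · (6.73·3.79)/(6.73−3.79) ≈ 8.6757·Δt.
So d_Station 1 = 45.35, d_Station 2 = 87.18, d_Station 3 = 110.71 km.
Circle about each station: (x − 32.9)² + (y − 42.4)² = 45.35²; (x − 76.3)² + (y − 39.2)² = 87.18²; (x − 96.7)² + (y − 57.1)² = 110.71².
Subtracting the Station 1 equation from the Station 2 and Station 3 equations removes the quadratic terms:
86.8 x − 6.4 y = -1065.57
127.6 x + 29.4 y = -468.95
Solving the 2×2 system: x ≈ -10.2, y ≈ 28.3 km.
Check against Station 1 (with the unrounded x, y): √((x − 32.9)²+(y − 42.4)²) = 45.35 ≈ 45.35 km. ✓

x ≈ -10.2 km, y ≈ 28.3 km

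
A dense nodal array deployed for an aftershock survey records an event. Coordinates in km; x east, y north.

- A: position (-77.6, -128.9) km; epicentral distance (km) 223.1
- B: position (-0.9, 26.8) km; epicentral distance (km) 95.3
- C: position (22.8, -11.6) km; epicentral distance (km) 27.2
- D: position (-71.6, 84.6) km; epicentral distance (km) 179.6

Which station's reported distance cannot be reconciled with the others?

C

Solve using three stations at a time. Using A, B, D (subtract circle equations pairwise → linear system) gives (x, y) ≈ (93.7, 14.1).
Distances from that point to each station vs reported:
  A: calculated 223.1 vs reported 223.1 → residual 0.0 km
  B: calculated 95.4 vs reported 95.3 → residual 0.1 km
  C: calculated 75.4 vs reported 27.2 → residual 48.2 km
  D: calculated 179.7 vs reported 179.6 → residual 0.1 km
A, B, D are mutually consistent (residuals ≈ 0); C is off by 48.2 km.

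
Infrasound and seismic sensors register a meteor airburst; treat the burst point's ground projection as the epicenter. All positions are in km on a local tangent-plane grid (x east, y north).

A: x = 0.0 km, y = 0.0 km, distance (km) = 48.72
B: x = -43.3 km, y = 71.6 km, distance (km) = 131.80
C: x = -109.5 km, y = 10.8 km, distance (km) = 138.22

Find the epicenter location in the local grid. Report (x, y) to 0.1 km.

(16.6, -45.8)

Circle about each station: x² + y² = 48.72²; (x + 43.3)² + (y − 71.6)² = 131.80²; (x + 109.5)² + (y − 10.8)² = 138.22².
Subtracting pairs of circle equations eliminates x²+y² and gives linear equations (the radical axes):
-86.6 x + 143.2 y = -7996.15
-219.0 x + 21.6 y = -4624.24
Solving the 2×2 system: x ≈ 16.6, y ≈ -45.8 km.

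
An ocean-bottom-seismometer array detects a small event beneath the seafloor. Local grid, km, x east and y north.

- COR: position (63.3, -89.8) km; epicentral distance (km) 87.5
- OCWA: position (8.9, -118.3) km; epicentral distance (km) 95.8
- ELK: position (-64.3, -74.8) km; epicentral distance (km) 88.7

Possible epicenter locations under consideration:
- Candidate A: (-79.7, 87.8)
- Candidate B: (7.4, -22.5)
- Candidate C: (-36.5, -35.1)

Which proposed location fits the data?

For each candidate, compare |candidate − station| to the reported distance:
Candidate A: residuals COR 140.5, OCWA 128.5, ELK 74.6 → max 140.5 km
Candidate B: residuals COR 0.0, OCWA 0.0, ELK 0.0 → max 0.0 km
Candidate C: residuals COR 26.3, OCWA 1.0, ELK 40.2 → max 40.2 km
Only Candidate B has all residuals ≈ 0.

Candidate B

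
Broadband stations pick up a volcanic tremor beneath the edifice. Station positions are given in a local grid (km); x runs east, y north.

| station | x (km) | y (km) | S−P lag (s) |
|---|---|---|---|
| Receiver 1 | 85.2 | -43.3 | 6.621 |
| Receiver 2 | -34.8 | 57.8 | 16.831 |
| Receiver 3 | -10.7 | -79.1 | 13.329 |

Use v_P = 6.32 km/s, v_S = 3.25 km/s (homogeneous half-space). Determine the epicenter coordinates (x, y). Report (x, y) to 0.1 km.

Distance from S−P lag: d = Δt · v_P v_S / (v_P − v_S) = Δt · (6.32·3.25)/(6.32−3.25) ≈ 6.6906·Δt.
So d_Receiver 1 = 44.30, d_Receiver 2 = 112.61, d_Receiver 3 = 89.18 km.
Circle about each station: (x − 85.2)² + (y + 43.3)² = 44.30²; (x + 34.8)² + (y − 57.8)² = 112.61²; (x + 10.7)² + (y + 79.1)² = 89.18².
Subtracting the Receiver 1 equation from the Receiver 2 and Receiver 3 equations removes the quadratic terms:
-240.0 x + 202.2 y = -15300.57
-191.8 x − 71.6 y = -8753.21
Solving the 2×2 system: x ≈ 51.2, y ≈ -14.9 km.

51.2 km east, -14.9 km north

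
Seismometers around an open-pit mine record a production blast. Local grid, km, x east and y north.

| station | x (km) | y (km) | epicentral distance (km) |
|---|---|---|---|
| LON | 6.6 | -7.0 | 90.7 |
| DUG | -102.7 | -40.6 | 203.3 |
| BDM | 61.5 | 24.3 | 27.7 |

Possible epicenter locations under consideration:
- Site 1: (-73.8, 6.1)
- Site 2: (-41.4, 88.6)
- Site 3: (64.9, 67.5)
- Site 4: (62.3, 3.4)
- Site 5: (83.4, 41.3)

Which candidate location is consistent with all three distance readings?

Site 5

For each candidate, compare |candidate − station| to the reported distance:
Site 1: residuals LON 9.2, DUG 148.4, BDM 108.8 → max 148.4 km
Site 2: residuals LON 16.3, DUG 60.3, BDM 93.6 → max 93.6 km
Site 3: residuals LON 3.9, DUG 3.9, BDM 15.6 → max 15.6 km
Site 4: residuals LON 34.0, DUG 32.5, BDM 6.8 → max 34.0 km
Site 5: residuals LON 0.0, DUG 0.0, BDM 0.0 → max 0.0 km
Only Site 5 has all residuals ≈ 0.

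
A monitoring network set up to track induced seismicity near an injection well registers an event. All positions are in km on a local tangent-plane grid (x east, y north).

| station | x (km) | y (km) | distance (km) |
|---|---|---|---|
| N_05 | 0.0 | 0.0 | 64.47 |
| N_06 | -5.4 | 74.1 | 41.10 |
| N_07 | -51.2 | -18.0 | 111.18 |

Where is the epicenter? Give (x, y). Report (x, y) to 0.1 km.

Circle about each station: x² + y² = 64.47²; (x + 5.4)² + (y − 74.1)² = 41.10²; (x + 51.2)² + (y + 18.0)² = 111.18².
Subtracting the N_05 equation from the N_06 and N_07 equations removes the quadratic terms:
-10.8 x + 148.2 y = 7987.14
-102.4 x − 36.0 y = -5259.17
Solving the 2×2 system: x ≈ 31.6, y ≈ 56.2 km.

(31.6, 56.2)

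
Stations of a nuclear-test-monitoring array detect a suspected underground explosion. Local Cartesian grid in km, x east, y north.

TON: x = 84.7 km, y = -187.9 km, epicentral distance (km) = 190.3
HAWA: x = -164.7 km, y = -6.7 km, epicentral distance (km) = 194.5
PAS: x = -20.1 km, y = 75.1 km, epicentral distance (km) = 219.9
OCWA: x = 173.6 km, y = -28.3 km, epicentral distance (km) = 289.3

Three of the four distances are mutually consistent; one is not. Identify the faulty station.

Solve using three stations at a time. Using TON, PAS, OCWA (subtract circle equations pairwise → linear system) gives (x, y) ≈ (-96.9, -131.0).
Distances from that point to each station vs reported:
  TON: calculated 190.3 vs reported 190.3 → residual 0.0 km
  HAWA: calculated 141.6 vs reported 194.5 → residual 52.9 km
  PAS: calculated 219.9 vs reported 219.9 → residual 0.0 km
  OCWA: calculated 289.3 vs reported 289.3 → residual 0.0 km
TON, PAS, OCWA are mutually consistent (residuals ≈ 0); HAWA is off by 52.9 km.

HAWA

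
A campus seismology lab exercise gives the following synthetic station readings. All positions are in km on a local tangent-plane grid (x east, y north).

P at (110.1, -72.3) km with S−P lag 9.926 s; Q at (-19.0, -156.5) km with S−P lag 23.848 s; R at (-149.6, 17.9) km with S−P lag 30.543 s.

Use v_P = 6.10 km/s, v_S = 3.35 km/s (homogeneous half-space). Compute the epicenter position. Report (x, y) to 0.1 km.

(76.0, -6.9)

Distance from S−P lag: d = Δt · v_P v_S / (v_P − v_S) = Δt · (6.10·3.35)/(6.10−3.35) ≈ 7.4309·Δt.
So d_P = 73.76, d_Q = 177.21, d_R = 226.96 km.
Circle about each station: (x − 110.1)² + (y + 72.3)² = 73.76²; (x + 19.0)² + (y + 156.5)² = 177.21²; (x + 149.6)² + (y − 17.9)² = 226.96².
Subtracting pairs of circle equations eliminates x²+y² and gives linear equations (the radical axes):
-258.2 x − 168.4 y = -18458.90
-519.4 x + 180.4 y = -40719.03
Solving the 2×2 system: x ≈ 76.0, y ≈ -6.9 km.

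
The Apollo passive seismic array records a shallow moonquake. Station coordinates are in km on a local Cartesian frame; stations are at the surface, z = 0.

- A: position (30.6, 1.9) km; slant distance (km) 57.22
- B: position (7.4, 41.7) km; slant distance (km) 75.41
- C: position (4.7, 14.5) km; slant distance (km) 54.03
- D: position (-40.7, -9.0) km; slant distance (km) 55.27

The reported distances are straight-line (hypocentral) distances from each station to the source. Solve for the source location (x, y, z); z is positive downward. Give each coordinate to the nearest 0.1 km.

x ≈ -3.8 km, y ≈ -21.8 km, depth ≈ 39.1 km

Each station gives a sphere (x−x_i)² + (y−y_i)² + z² = d_i² (stations at z=0).
Subtracting the A sphere from B and C: z² cancels, leaving linear equations in x and y:
-46.4 x + 79.6 y = -1558.86
-51.8 x + 25.2 y = -352.74
Solving: x ≈ -3.793, y ≈ -21.795 km (keep extra digits for the depth step; rounded: -3.8, -21.8).
Then from the A sphere: z² = 57.22² − (x − 30.6)² − (y − 1.9)² with x = -3.793, y = -21.795, so z ≈ 39.113 ≈ 39.1 km.
Check against D (with the unrounded solution): distance 55.28 ≈ 55.27 km. ✓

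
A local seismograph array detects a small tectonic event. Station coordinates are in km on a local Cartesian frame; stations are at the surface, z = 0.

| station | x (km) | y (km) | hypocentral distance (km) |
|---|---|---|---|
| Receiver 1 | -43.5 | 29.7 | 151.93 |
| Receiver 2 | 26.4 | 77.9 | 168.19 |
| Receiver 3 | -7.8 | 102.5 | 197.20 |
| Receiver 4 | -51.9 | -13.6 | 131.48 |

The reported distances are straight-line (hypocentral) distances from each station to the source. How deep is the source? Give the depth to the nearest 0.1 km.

Each station gives a sphere (x−x_i)² + (y−y_i)² + z² = d_i² (stations at z=0).
Subtracting the Receiver 1 sphere from Receiver 2 and Receiver 3: z² cancels, leaving linear equations in x and y:
139.8 x + 96.4 y = -1214.12
71.4 x + 145.6 y = -8012.37
Solving: x ≈ 44.212, y ≈ -76.711 km (keep extra digits for the depth step; rounded: 44.2, -76.7).
Then from the Receiver 1 sphere: z² = 151.93² − (x + 43.5)² − (y − 29.7)² with x = 44.212, y = -76.711, so z ≈ 63.765 ≈ 63.8 km.
Check against Receiver 4 (with the unrounded solution): distance 131.48 ≈ 131.48 km. ✓

z ≈ 63.8 km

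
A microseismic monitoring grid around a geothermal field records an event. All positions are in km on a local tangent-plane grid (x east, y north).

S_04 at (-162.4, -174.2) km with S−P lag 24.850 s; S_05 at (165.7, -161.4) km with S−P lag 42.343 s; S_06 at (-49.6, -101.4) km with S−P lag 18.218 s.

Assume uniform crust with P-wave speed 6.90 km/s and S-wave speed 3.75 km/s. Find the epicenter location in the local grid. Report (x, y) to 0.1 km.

-126.8 km east, 26.8 km north

Distance from S−P lag: d = Δt · v_P v_S / (v_P − v_S) = Δt · (6.90·3.75)/(6.90−3.75) ≈ 8.2143·Δt.
So d_S_04 = 204.12, d_S_05 = 347.82, d_S_06 = 149.65 km.
Circle about each station: (x + 162.4)² + (y + 174.2)² = 204.12²; (x − 165.7)² + (y + 161.4)² = 347.82²; (x + 49.6)² + (y + 101.4)² = 149.65².
Subtracting pairs of circle equations eliminates x²+y² and gives linear equations (the radical axes):
656.2 x + 25.6 y = -82526.73
225.6 x + 145.6 y = -24707.43
Solving the 2×2 system: x ≈ -126.8, y ≈ 26.8 km.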